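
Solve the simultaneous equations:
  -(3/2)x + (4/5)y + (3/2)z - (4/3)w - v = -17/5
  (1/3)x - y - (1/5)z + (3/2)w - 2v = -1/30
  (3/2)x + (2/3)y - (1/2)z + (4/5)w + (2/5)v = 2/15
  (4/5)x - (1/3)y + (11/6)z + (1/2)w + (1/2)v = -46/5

infinitely many solutions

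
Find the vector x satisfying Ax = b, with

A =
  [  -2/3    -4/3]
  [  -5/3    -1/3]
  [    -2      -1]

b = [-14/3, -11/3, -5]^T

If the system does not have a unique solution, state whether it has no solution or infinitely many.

Row-reduce:
R1 ← R1 / (-2/3).
R2 ← R2 + 5/3·R1.
R3 ← R3 + 2·R1.
R2 ← R2 / (3).
R1 ← R1 − 2·R2.
R3 ← R3 − 3·R2.
Row 3 reduces to 0 = 1, a contradiction. The system is inconsistent.

no solution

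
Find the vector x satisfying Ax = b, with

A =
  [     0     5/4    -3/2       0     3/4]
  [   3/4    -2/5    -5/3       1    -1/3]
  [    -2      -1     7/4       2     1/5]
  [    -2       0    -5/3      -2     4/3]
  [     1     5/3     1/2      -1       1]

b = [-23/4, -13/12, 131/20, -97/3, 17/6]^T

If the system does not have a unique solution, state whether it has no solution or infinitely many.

x_1 = 3, x_2 = 5, x_3 = 5, x_4 = 5, x_5 = -6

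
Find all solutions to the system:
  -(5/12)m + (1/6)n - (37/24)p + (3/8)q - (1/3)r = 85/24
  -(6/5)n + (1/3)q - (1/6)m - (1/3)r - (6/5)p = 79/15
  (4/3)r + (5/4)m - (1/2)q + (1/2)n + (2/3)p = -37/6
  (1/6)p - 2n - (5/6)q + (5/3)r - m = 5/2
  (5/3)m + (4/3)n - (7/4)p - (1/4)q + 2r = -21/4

Row-reduce:
R1 ← R1 / (-5/12).
R2 ← R2 + 1/6·R1.
R3 ← R3 − 5/4·R1.
R4 ← R4 + 1·R1.
R5 ← R5 − 5/3·R1.
R2 ← R2 / (-19/15).
R1 ← R1 + 2/5·R2.
R3 ← R3 − 1·R2.
R4 ← R4 + 12/5·R2.
R5 ← R5 − 2·R2.
R3 ← R3 / (-2015/456).
R1 ← R1 − 369/95·R3.
R2 ← R2 − 35/76·R3.
R4 ← R4 − 1417/285·R3.
R5 ← R5 + 2015/228·R3.
R4 ← R4 / (-2824/2325).
R1 ← R1 + 218/775·R4.
R2 ← R2 + 2/31·R4.
R3 ← R3 + 27/155·R4.
Rank is 4 with 5 unknowns, leaving r free.

infinitely many solutions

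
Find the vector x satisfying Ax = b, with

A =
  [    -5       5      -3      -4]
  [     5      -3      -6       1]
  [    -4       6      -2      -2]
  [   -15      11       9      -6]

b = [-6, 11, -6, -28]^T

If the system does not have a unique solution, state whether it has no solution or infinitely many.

infinitely many solutions

Row-reduce:
R1 ← R1 / (-5).
R2 ← R2 − 5·R1.
R3 ← R3 + 4·R1.
R4 ← R4 + 15·R1.
R2 ← R2 / (2).
R1 ← R1 + 1·R2.
R3 ← R3 − 2·R2.
R4 ← R4 + 4·R2.
R3 ← R3 / (47/5).
R1 ← R1 + 39/10·R3.
R2 ← R2 + 9/2·R3.
Rank is 3 with 4 unknowns, leaving x_4 free.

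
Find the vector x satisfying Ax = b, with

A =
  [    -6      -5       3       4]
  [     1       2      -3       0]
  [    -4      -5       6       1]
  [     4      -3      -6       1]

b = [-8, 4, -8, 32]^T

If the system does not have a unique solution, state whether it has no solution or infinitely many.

x_1 = 0, x_2 = -4, x_3 = -4, x_4 = -4

Row-reduce the augmented matrix:
R1 ← R1 / (-6).
R2 ← R2 − 1·R1.
R3 ← R3 + 4·R1.
R4 ← R4 − 4·R1.
R2 ← R2 / (7/6).
R1 ← R1 − 5/6·R2.
R3 ← R3 + 5/3·R2.
R4 ← R4 + 19/3·R2.
R3 ← R3 / (3/7).
R1 ← R1 − 9/7·R3.
R2 ← R2 + 15/7·R3.
R4 ← R4 + 123/7·R3.
R4 ← R4 / (-22).
R1 ← R1 − 1·R4.
R2 ← R2 + 3·R4.
R3 ← R3 + 5/3·R4.
Reading off the reduced rows gives x_1 = 0, x_2 = -4, x_3 = -4, x_4 = -4.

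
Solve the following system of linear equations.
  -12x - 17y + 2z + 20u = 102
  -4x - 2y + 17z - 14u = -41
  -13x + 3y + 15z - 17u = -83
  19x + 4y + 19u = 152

x = 2, y = 0, z = 3, u = 6

Row-reduce the augmented matrix:
R1 ← R1 / (-12).
R2 ← R2 + 4·R1.
R3 ← R3 + 13·R1.
R4 ← R4 − 19·R1.
R2 ← R2 / (11/3).
R1 ← R1 − 17/12·R2.
R3 ← R3 − 257/12·R2.
R4 ← R4 + 275/12·R2.
R3 ← R3 / (-3633/44).
R1 ← R1 + 285/44·R3.
R2 ← R2 − 49/11·R3.
R4 ← R4 − 421/4·R3.
R4 ← R4 / (94762/3633).
R1 ← R1 + 143/1211·R4.
R2 ← R2 + 628/519·R4.
R3 ← R3 + 3610/3633·R4.
Reading off the reduced rows gives x = 2, y = 0, z = 3, u = 6.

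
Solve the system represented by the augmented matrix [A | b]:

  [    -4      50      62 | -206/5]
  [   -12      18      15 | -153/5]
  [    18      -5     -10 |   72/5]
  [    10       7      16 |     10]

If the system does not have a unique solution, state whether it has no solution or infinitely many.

x_1 = 4/5, x_2 = -2, x_3 = 1

Row-reduce the augmented matrix:
R1 ← R1 / (-4).
R2 ← R2 + 12·R1.
R3 ← R3 − 18·R1.
R4 ← R4 − 10·R1.
R2 ← R2 / (-132).
R1 ← R1 + 25/2·R2.
R3 ← R3 − 220·R2.
R4 ← R4 − 132·R2.
R3 ← R3 / (-16).
R1 ← R1 − 61/88·R3.
R2 ← R2 − 57/44·R3.
R4 reduces to 0 = 0, so the extra equation is consistent.
Reading off the reduced rows gives x_1 = 4/5, x_2 = -2, x_3 = 1.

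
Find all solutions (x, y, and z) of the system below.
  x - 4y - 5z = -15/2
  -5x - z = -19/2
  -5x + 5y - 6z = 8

x = 2, y = 3, z = -1/2

Row-reduce the augmented matrix:
R2 ← R2 + 5·R1.
R3 ← R3 + 5·R1.
R2 ← R2 / (-20).
R1 ← R1 + 4·R2.
R3 ← R3 + 15·R2.
R3 ← R3 / (-23/2).
R1 ← R1 − 1/5·R3.
R2 ← R2 − 13/10·R3.
Reading off the reduced rows gives x = 2, y = 3, z = -1/2.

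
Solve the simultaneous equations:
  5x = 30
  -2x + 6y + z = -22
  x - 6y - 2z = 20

x = 6, y = -1, z = -4

Row-reduce the augmented matrix:
R1 ← R1 / (5).
R2 ← R2 + 2·R1.
R3 ← R3 − 1·R1.
R2 ← R2 / (6).
R3 ← R3 + 6·R2.
R3 ← R3 / (-1).
R2 ← R2 − 1/6·R3.
Reading off the reduced rows gives x = 6, y = -1, z = -4.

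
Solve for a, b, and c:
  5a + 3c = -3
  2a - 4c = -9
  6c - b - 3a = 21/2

a = -3/2, b = 3, c = 3/2

Row-reduce the augmented matrix:
R1 ← R1 / (5).
R2 ← R2 − 2·R1.
R3 ← R3 + 3·R1.
Swap R2 and R3.
R2 ← R2 / (-1).
R3 ← R3 / (-26/5).
R1 ← R1 − 3/5·R3.
R2 ← R2 + 39/5·R3.
Reading off the reduced rows gives a = -3/2, b = 3, c = 3/2.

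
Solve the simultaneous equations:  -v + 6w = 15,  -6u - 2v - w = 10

infinitely many solutions

Row-reduce:
Swap R1 and R2.
R1 ← R1 / (-6).
R2 ← R2 / (-1).
R1 ← R1 − 1/3·R2.
Rank is 2 with 3 unknowns, leaving w free.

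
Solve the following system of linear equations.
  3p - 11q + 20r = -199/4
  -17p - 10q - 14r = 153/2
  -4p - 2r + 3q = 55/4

Row-reduce the augmented matrix:
R1 ← R1 / (3).
R2 ← R2 + 17·R1.
R3 ← R3 + 4·R1.
R2 ← R2 / (-217/3).
R1 ← R1 + 11/3·R2.
R3 ← R3 + 35/3·R2.
R3 ← R3 / (268/31).
R1 ← R1 − 354/217·R3.
R2 ← R2 + 298/217·R3.
Reading off the reduced rows gives p = -5/2, q = -1/4, r = -9/4.

p = -5/2, q = -1/4, r = -9/4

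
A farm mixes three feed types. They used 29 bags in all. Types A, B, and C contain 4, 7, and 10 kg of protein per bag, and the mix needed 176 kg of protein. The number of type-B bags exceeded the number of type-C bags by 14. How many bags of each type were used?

type-A bags: 11, type-B bags: 16, type-C bags: 2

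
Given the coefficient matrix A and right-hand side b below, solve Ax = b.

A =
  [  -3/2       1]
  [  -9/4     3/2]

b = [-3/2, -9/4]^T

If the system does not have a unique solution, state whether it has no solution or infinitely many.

infinitely many solutions

Row-reduce:
R1 ← R1 / (-3/2).
R2 ← R2 + 9/4·R1.
Rank is 1 with 2 unknowns, leaving x_2 free.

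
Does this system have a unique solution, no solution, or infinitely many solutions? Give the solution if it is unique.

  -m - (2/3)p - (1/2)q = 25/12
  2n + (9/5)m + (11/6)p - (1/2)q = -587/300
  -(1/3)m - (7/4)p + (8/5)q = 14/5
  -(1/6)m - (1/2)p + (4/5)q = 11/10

Row-reduce the augmented matrix:
R1 ← R1 / (-1).
R2 ← R2 − 9/5·R1.
R3 ← R3 + 1/3·R1.
R4 ← R4 + 1/6·R1.
R2 ← R2 / (2).
R3 ← R3 / (-55/36).
R1 ← R1 − 2/3·R3.
R2 ← R2 − 19/60·R3.
R4 ← R4 + 7/18·R3.
R4 ← R4 / (477/1100).
R1 ← R1 − 699/550·R4.
R2 ← R2 + 459/1375·R4.
R3 ← R3 + 318/275·R4.
Reading off the reduced rows gives m = -9/5, n = 3/2, p = -4/5, q = 1/2.

m = -9/5, n = 3/2, p = -4/5, q = 1/2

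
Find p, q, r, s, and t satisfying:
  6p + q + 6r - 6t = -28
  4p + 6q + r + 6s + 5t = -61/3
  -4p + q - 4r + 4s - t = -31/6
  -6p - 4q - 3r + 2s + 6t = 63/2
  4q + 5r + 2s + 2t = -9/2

p = -7/3, q = -2, r = 1/2, s = -2, t = 5/2

Row-reduce the augmented matrix:
R1 ← R1 / (6).
R2 ← R2 − 4·R1.
R3 ← R3 + 4·R1.
R4 ← R4 + 6·R1.
R2 ← R2 / (16/3).
R1 ← R1 − 1/6·R2.
R3 ← R3 − 5/3·R2.
R4 ← R4 + 3·R2.
R5 ← R5 − 4·R2.
R3 ← R3 / (15/16).
R1 ← R1 − 35/32·R3.
R2 ← R2 + 9/16·R3.
R4 ← R4 − 21/16·R3.
R5 ← R5 − 29/4·R3.
R4 ← R4 / (12/5).
R1 ← R1 + 8/3·R4.
R2 ← R2 − 12/5·R4.
R3 ← R3 − 34/15·R4.
R5 ← R5 + 284/15·R4.
R5 ← R5 / (1637/9).
R1 ← R1 − 461/18·R5.
R2 ← R2 + 19·R5.
R3 ← R3 + 211/9·R5.
R4 ← R4 − 20/3·R5.
Reading off the reduced rows gives p = -7/3, q = -2, r = 1/2, s = -2, t = 5/2.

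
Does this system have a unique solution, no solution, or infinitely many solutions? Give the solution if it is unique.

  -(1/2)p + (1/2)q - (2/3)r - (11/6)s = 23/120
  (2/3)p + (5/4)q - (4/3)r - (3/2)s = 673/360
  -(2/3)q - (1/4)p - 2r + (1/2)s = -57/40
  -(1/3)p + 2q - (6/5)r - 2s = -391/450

p = 8/3, q = -1, r = 2/5, s = -5/4

Row-reduce the augmented matrix:
R1 ← R1 / (-1/2).
R2 ← R2 − 2/3·R1.
R3 ← R3 + 1/4·R1.
R4 ← R4 + 1/3·R1.
R2 ← R2 / (23/12).
R1 ← R1 + 1·R2.
R3 ← R3 + 11/12·R2.
R4 ← R4 − 5/3·R2.
R3 ← R3 / (-565/207).
R1 ← R1 − 4/23·R3.
R2 ← R2 + 80/69·R3.
R4 ← R4 − 406/345·R3.
R4 ← R4 / (41521/16950).
R1 ← R1 − 892/565·R4.
R2 ← R2 + 210/113·R4.
R3 ← R3 − 389/2260·R4.
Reading off the reduced rows gives p = 8/3, q = -1, r = 2/5, s = -5/4.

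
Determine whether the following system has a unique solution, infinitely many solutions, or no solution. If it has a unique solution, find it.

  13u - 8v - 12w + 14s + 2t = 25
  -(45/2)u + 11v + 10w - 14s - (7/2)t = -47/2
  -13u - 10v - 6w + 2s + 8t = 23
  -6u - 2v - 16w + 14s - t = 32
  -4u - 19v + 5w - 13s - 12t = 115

no solution

Row-reduce:
R1 ← R1 / (13).
R2 ← R2 + 45/2·R1.
R3 ← R3 + 13·R1.
R4 ← R4 + 6·R1.
R5 ← R5 + 4·R1.
R2 ← R2 / (-37/13).
R1 ← R1 + 8/13·R2.
R3 ← R3 + 18·R2.
R4 ← R4 + 74/13·R2.
R5 ← R5 + 279/13·R2.
R3 ← R3 / (1854/37).
R1 ← R1 − 52/37·R3.
R2 ← R2 − 140/37·R3.
R5 ← R5 − 3053/37·R3.
Swap R4 and R5.
R4 ← R4 / (-5227/927).
R1 ← R1 − 214/927·R4.
R2 ← R2 − 77/927·R4.
R3 ← R3 + 901/927·R4.
Row 5 reduces to 0 = 4, a contradiction. The system is inconsistent.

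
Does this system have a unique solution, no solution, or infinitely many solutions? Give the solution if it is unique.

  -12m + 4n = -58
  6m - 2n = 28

Row-reduce:
R1 ← R1 / (-12).
R2 ← R2 − 6·R1.
Row 2 reduces to 0 = -1, a contradiction. The system is inconsistent.

no solution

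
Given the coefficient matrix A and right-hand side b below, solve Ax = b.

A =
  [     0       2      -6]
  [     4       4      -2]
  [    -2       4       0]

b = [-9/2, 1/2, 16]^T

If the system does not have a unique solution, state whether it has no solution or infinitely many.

Row-reduce the augmented matrix:
Swap R1 and R2.
R1 ← R1 / (4).
R3 ← R3 + 2·R1.
R2 ← R2 / (2).
R1 ← R1 − 1·R2.
R3 ← R3 − 6·R2.
R3 ← R3 / (17).
R1 ← R1 − 5/2·R3.
R2 ← R2 + 3·R3.
Reading off the reduced rows gives x_1 = -2, x_2 = 3, x_3 = 7/4.

x_1 = -2, x_2 = 3, x_3 = 7/4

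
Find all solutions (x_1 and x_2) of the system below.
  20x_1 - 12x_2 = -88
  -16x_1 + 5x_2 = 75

x_1 = -5, x_2 = -1

Row-reduce the augmented matrix:
R1 ← R1 / (20).
R2 ← R2 + 16·R1.
R2 ← R2 / (-23/5).
R1 ← R1 + 3/5·R2.
Reading off the reduced rows gives x_1 = -5, x_2 = -1.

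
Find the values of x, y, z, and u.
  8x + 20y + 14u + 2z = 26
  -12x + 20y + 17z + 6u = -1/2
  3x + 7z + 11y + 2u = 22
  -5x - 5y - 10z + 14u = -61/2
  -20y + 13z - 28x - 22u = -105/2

x = 3, y = -1/2, z = 5/2, u = 1/2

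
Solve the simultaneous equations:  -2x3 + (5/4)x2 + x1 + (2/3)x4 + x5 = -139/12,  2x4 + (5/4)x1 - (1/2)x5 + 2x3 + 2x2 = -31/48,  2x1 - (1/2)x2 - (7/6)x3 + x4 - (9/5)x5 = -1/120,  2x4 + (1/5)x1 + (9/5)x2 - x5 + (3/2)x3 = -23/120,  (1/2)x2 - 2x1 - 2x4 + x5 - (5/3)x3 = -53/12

Row-reduce the augmented matrix:
R2 ← R2 − 5/4·R1.
R3 ← R3 − 2·R1.
R4 ← R4 − 1/5·R1.
R5 ← R5 + 2·R1.
R2 ← R2 / (7/16).
R1 ← R1 − 5/4·R2.
R3 ← R3 + 3·R2.
R4 ← R4 − 31/20·R2.
R5 ← R5 − 3·R2.
R3 ← R3 / (1415/42).
R1 ← R1 + 104/7·R3.
R2 ← R2 − 72/7·R3.
R4 ← R4 + 983/70·R3.
R5 ← R5 + 767/21·R3.
R4 ← R4 / (19717/21225).
R1 ← R1 − 3032/4245·R4.
R2 ← R2 − 1384/4245·R4.
R3 ← R3 − 322/1415·R4.
R5 ← R5 + 1508/4245·R4.
R5 ← R5 / (-269647/98585).
R1 ← R1 − 24806/98585·R5.
R2 ← R2 − 136076/98585·R5.
R3 ← R3 + 7938/98585·R5.
R4 ← R4 + 168288/98585·R5.
Reading off the reduced rows gives x1 = -1/4, x2 = -2, x3 = 11/4, x4 = -3/2, x5 = -7/3.

x1 = -1/4, x2 = -2, x3 = 11/4, x4 = -3/2, x5 = -7/3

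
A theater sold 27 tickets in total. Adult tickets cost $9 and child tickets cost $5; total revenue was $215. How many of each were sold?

Let a = adult tickets, c = child tickets.
  c + a = 27
  9a + 5c = 215
Row-reduce the augmented matrix:
R2 ← R2 − 9·R1.
R2 ← R2 / (-4).
R1 ← R1 − 1·R2.
Reading off the reduced rows gives a = 20, c = 7.

adult tickets: 20, child tickets: 7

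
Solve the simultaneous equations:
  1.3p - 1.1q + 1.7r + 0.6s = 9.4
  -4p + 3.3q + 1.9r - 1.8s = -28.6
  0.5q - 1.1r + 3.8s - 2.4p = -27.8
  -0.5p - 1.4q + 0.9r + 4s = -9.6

p = 4, q = -6, r = 0, s = -4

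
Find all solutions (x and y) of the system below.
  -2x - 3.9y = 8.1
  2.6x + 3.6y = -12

x = -6, y = 1

Row-reduce the augmented matrix:
R1 ← R1 / (-2).
R2 ← R2 − 13/5·R1.
R2 ← R2 / (-147/100).
R1 ← R1 − 39/20·R2.
Reading off the reduced rows gives x = -6, y = 1.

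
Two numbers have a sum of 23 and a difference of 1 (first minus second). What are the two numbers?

first number: 12, second number: 11

Let x = first number, y = second number.
  x + y = 23
  x - y = 1
Row-reduce the augmented matrix:
R2 ← R2 − 1·R1.
R2 ← R2 / (-2).
R1 ← R1 − 1·R2.
Reading off the reduced rows gives x = 12, y = 11.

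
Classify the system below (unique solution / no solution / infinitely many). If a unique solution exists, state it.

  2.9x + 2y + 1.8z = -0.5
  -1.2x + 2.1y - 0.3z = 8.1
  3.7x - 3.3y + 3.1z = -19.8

x = -1, y = 3, z = -2

Row-reduce the augmented matrix:
R1 ← R1 / (29/10).
R2 ← R2 + 6/5·R1.
R3 ← R3 − 37/10·R1.
R2 ← R2 / (849/290).
R1 ← R1 − 20/29·R2.
R3 ← R3 + 1697/290·R2.
R3 ← R3 / (479/283).
R1 ← R1 − 146/283·R3.
R2 ← R2 − 43/283·R3.
Reading off the reduced rows gives x = -1, y = 3, z = -2.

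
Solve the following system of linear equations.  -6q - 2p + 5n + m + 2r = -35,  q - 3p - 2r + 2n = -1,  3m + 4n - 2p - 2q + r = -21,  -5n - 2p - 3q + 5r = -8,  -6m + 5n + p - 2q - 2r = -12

m = 0, n = -3, p = 1, q = 2, r = -3

Row-reduce the augmented matrix:
R3 ← R3 − 3·R1.
R5 ← R5 + 6·R1.
R2 ← R2 / (2).
R1 ← R1 − 5·R2.
R3 ← R3 + 11·R2.
R4 ← R4 + 5·R2.
R5 ← R5 − 35·R2.
R3 ← R3 / (-25/2).
R1 ← R1 − 11/2·R3.
R2 ← R2 + 3/2·R3.
R4 ← R4 + 19/2·R3.
R5 ← R5 − 83/2·R3.
R4 ← R4 / (-421/25).
R1 ← R1 − 24/25·R4.
R2 ← R2 + 52/25·R4.
R3 ← R3 + 43/25·R4.
R5 ← R5 − 397/25·R4.
R5 ← R5 / (1409/421).
R1 ← R1 − 275/421·R5.
R2 ← R2 + 245/421·R5.
R3 ← R3 − 16/421·R5.
R4 ← R4 + 304/421·R5.
Reading off the reduced rows gives m = 0, n = -3, p = 1, q = 2, r = -3.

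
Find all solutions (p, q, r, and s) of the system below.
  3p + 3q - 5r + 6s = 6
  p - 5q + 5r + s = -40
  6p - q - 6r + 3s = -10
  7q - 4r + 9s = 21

no solution

Row-reduce:
R1 ← R1 / (3).
R2 ← R2 − 1·R1.
R3 ← R3 − 6·R1.
R2 ← R2 / (-6).
R1 ← R1 − 1·R2.
R3 ← R3 + 7·R2.
R4 ← R4 − 7·R2.
R3 ← R3 / (-34/9).
R1 ← R1 + 5/9·R3.
R2 ← R2 + 10/9·R3.
R4 ← R4 − 34/9·R3.
Row 4 reduces to 0 = -1, a contradiction. The system is inconsistent.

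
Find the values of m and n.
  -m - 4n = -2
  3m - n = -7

m = -2, n = 1

From equation 1: m = 2 − 4·n.
Substitute into equation 2 and solve: n = 1.
Then m = -2.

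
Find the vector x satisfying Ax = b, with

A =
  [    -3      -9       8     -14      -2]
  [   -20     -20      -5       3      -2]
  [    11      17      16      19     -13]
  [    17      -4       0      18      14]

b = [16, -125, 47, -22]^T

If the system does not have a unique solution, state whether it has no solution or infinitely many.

Row-reduce:
R1 ← R1 / (-3).
R2 ← R2 + 20·R1.
R3 ← R3 − 11·R1.
R4 ← R4 − 17·R1.
R2 ← R2 / (40).
R1 ← R1 − 3·R2.
R3 ← R3 + 16·R2.
R4 ← R4 + 55·R2.
R3 ← R3 / (22).
R1 ← R1 − 41/24·R3.
R2 ← R2 + 35/24·R3.
R4 ← R4 + 279/8·R3.
R4 ← R4 / (71239/880).
R1 ← R1 + 535/176·R4.
R2 ← R2 − 2481/880·R4.
R3 ← R3 − 31/110·R4.
Rank is 4 with 5 unknowns, leaving x_5 free.

infinitely many solutions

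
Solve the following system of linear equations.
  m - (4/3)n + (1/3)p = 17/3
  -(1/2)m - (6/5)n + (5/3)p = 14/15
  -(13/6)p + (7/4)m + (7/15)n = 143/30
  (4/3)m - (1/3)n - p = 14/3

no solution

Row-reduce:
R2 ← R2 + 1/2·R1.
R3 ← R3 − 7/4·R1.
R4 ← R4 − 4/3·R1.
R2 ← R2 / (-28/15).
R1 ← R1 + 4/3·R2.
R3 ← R3 − 14/5·R2.
R4 ← R4 − 13/9·R2.
Swap R3 and R4.
R3 ← R3 / (-13/504).
R1 ← R1 + 41/42·R3.
R2 ← R2 + 55/56·R3.
Row 4 reduces to 0 = 1/2, a contradiction. The system is inconsistent.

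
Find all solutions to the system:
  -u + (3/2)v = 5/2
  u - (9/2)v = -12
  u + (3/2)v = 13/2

no solution

Row-reduce:
R1 ← R1 / (-1).
R2 ← R2 − 1·R1.
R3 ← R3 − 1·R1.
R2 ← R2 / (-3).
R1 ← R1 + 3/2·R2.
R3 ← R3 − 3·R2.
Row 3 reduces to 0 = -1/2, a contradiction. The system is inconsistent.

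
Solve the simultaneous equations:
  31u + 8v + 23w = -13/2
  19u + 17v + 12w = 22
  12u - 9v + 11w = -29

no solution

Row-reduce:
R1 ← R1 / (31).
R2 ← R2 − 19·R1.
R3 ← R3 − 12·R1.
R2 ← R2 / (375/31).
R1 ← R1 − 8/31·R2.
R3 ← R3 + 375/31·R2.
Row 3 reduces to 0 = -1/2, a contradiction. The system is inconsistent.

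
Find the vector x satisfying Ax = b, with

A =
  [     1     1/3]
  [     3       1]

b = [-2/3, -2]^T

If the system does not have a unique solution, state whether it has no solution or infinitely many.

Row-reduce:
R2 ← R2 − 3·R1.
Rank is 1 with 2 unknowns, leaving x_2 free.

infinitely many solutions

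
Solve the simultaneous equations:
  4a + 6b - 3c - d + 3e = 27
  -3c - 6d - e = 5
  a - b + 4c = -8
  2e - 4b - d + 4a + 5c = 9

infinitely many solutions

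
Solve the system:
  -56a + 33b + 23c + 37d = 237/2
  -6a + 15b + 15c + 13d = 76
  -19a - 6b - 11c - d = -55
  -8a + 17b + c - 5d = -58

no solution

Row-reduce:
R1 ← R1 / (-56).
R2 ← R2 + 6·R1.
R3 ← R3 + 19·R1.
R4 ← R4 + 8·R1.
R2 ← R2 / (321/28).
R1 ← R1 + 33/56·R2.
R3 ← R3 + 963/56·R2.
R4 ← R4 − 86/7·R2.
Swap R3 and R4.
R3 ← R3 / (-1682/107).
R1 ← R1 − 25/107·R3.
R2 ← R2 − 117/107·R3.
Row 4 reduces to 0 = -1/4, a contradiction. The system is inconsistent.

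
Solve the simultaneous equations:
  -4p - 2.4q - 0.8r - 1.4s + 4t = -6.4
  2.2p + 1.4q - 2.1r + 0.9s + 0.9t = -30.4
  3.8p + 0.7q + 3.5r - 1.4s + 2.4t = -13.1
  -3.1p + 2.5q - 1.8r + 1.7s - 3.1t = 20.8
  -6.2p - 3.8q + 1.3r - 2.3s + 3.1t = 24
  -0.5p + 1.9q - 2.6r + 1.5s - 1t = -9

p = -5, q = -1, r = 6, s = 0, t = -6

Row-reduce the augmented matrix:
R1 ← R1 / (-4).
R2 ← R2 − 11/5·R1.
R3 ← R3 − 19/5·R1.
R4 ← R4 + 31/10·R1.
R5 ← R5 + 31/5·R1.
R6 ← R6 + 1/2·R1.
R2 ← R2 / (2/25).
R1 ← R1 − 3/5·R2.
R3 ← R3 + 79/50·R2.
R4 ← R4 − 109/25·R2.
R5 ← R5 + 2/25·R2.
R6 ← R6 − 11/5·R2.
R3 ← R3 / (-1897/40).
R1 ← R1 − 77/4·R3.
R2 ← R2 + 127/4·R3.
R4 ← R4 − 549/4·R3.
R6 ← R6 − 1347/20·R3.
R4 ← R4 / (-361969/75880).
R1 ← R1 + 749/1084·R4.
R2 ← R2 − 3289/1897·R4.
R3 ← R3 − 13/3794·R4.
R6 ← R6 + 161683/75880·R4.
Swap R5 and R6.
R5 ← R5 / (281471/3619690).
R1 ← R1 − 81052/361969·R5.
R2 ← R2 − 315859/361969·R5.
R3 ← R3 + 509423/361969·R5.
R4 ← R4 + 1516148/361969·R5.
R6 reduces to 0 = 0, so the extra equation is consistent.
Reading off the reduced rows gives p = -5, q = -1, r = 6, s = 0, t = -6.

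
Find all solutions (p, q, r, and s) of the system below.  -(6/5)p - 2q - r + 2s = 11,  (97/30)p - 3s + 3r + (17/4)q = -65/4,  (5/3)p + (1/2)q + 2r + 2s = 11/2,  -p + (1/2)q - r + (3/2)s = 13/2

Row-reduce:
R1 ← R1 / (-6/5).
R2 ← R2 − 97/30·R1.
R3 ← R3 − 5/3·R1.
R4 ← R4 + 1·R1.
R2 ← R2 / (-41/36).
R1 ← R1 − 5/3·R2.
R3 ← R3 + 41/18·R2.
R4 ← R4 − 13/6·R2.
Swap R3 and R4.
R3 ← R3 / (17/41).
R1 ← R1 − 105/82·R3.
R2 ← R2 + 11/41·R3.
Row 4 reduces to 0 = -6, a contradiction. The system is inconsistent.

no solution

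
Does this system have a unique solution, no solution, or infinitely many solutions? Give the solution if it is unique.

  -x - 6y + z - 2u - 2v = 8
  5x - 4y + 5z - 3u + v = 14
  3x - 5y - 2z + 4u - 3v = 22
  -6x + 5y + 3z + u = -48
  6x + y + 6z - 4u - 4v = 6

Row-reduce the augmented matrix:
R1 ← R1 / (-1).
R2 ← R2 − 5·R1.
R3 ← R3 − 3·R1.
R4 ← R4 + 6·R1.
R5 ← R5 − 6·R1.
R2 ← R2 / (-34).
R1 ← R1 − 6·R2.
R3 ← R3 + 23·R2.
R4 ← R4 − 41·R2.
R5 ← R5 + 35·R2.
R3 ← R3 / (-98/17).
R1 ← R1 − 13/17·R3.
R2 ← R2 + 5/17·R3.
R4 ← R4 − 154/17·R3.
R5 ← R5 − 29/17·R3.
R4 ← R4 / (8).
R1 ← R1 − 17/28·R4.
R2 ← R2 − 1/28·R4.
R3 ← R3 + 33/28·R4.
R5 ← R5 + 17/28·R4.
R5 ← R5 / (-55/7).
R1 ← R1 − 2/7·R5.
R2 ← R2 − 3/7·R5.
R4 ← R4 + 3/7·R5.
Reading off the reduced rows gives x = 4, y = -2, z = -4, u = -2, v = 0.

x = 4, y = -2, z = -4, u = -2, v = 0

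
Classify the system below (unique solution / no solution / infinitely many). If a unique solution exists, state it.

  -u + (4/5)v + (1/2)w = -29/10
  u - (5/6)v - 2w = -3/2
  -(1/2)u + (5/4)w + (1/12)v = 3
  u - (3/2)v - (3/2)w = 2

Row-reduce:
R1 ← R1 / (-1).
R2 ← R2 − 1·R1.
R3 ← R3 + 1/2·R1.
R4 ← R4 − 1·R1.
R2 ← R2 / (-1/30).
R1 ← R1 + 4/5·R2.
R3 ← R3 + 19/60·R2.
R4 ← R4 + 7/10·R2.
R3 ← R3 / (61/4).
R1 ← R1 − 71/2·R3.
R2 ← R2 − 45·R3.
R4 ← R4 − 61/2·R3.
Row 4 reduces to 0 = -1, a contradiction. The system is inconsistent.

no solution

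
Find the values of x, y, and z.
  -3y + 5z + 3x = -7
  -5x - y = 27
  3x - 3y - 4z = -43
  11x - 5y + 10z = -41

Row-reduce the augmented matrix:
R1 ← R1 / (3).
R2 ← R2 + 5·R1.
R3 ← R3 − 3·R1.
R4 ← R4 − 11·R1.
R2 ← R2 / (-6).
R1 ← R1 + 1·R2.
R4 ← R4 − 6·R2.
R3 ← R3 / (-9).
R1 ← R1 − 5/18·R3.
R2 ← R2 + 25/18·R3.
R4 reduces to 0 = 0, so the extra equation is consistent.
Reading off the reduced rows gives x = -6, y = 3, z = 4.

x = -6, y = 3, z = 4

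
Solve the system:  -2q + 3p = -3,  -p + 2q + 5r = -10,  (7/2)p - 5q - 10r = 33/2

Row-reduce:
R1 ← R1 / (3).
R2 ← R2 + 1·R1.
R3 ← R3 − 7/2·R1.
R2 ← R2 / (4/3).
R1 ← R1 + 2/3·R2.
R3 ← R3 + 8/3·R2.
Row 3 reduces to 0 = -2, a contradiction. The system is inconsistent.

no solution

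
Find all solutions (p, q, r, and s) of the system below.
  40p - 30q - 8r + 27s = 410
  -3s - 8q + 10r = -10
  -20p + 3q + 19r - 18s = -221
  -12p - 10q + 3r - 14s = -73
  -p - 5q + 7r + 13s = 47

no solution

Row-reduce:
R1 ← R1 / (40).
R3 ← R3 + 20·R1.
R4 ← R4 + 12·R1.
R5 ← R5 + 1·R1.
R2 ← R2 / (-8).
R1 ← R1 + 3/4·R2.
R3 ← R3 + 12·R2.
R4 ← R4 + 19·R2.
R5 ← R5 + 23/4·R2.
Swap R3 and R4.
R3 ← R3 / (-463/20).
R1 ← R1 + 91/80·R3.
R2 ← R2 + 5/4·R3.
R5 ← R5 + 31/80·R3.
Swap R4 and R5.
R4 ← R4 / (58563/3704).
R1 ← R1 − 3319/3704·R4.
R2 ← R2 − 143/463·R4.
R3 ← R3 + 49/926·R4.
Row 5 reduces to 0 = -1, a contradiction. The system is inconsistent.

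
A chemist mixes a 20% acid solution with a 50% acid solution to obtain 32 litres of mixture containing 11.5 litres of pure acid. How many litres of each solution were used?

Let a = litres of solution A, b = litres of solution B.
  a + b = 32
  (1/2)b + (1/5)a = 23/2
Row-reduce the augmented matrix:
R2 ← R2 − 1/5·R1.
R2 ← R2 / (3/10).
R1 ← R1 − 1·R2.
Reading off the reduced rows gives a = 15, b = 17.

litres of solution A: 15, litres of solution B: 17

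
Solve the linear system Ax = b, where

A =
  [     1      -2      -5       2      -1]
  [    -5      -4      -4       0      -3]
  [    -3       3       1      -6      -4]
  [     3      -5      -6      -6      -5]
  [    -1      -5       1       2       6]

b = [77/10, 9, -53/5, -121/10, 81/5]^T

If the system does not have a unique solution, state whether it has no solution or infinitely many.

Row-reduce the augmented matrix:
R2 ← R2 + 5·R1.
R3 ← R3 + 3·R1.
R4 ← R4 − 3·R1.
R5 ← R5 + 1·R1.
R2 ← R2 / (-14).
R1 ← R1 + 2·R2.
R3 ← R3 + 3·R2.
R4 ← R4 − 1·R2.
R5 ← R5 + 7·R2.
R3 ← R3 / (-109/14).
R1 ← R1 + 6/7·R3.
R2 ← R2 − 29/14·R3.
R4 ← R4 − 97/14·R3.
R5 ← R5 − 21/2·R3.
R4 ← R4 / (-1438/109).
R1 ← R1 − 88/109·R4.
R2 ← R2 + 140/109·R4.
R3 ← R3 − 30/109·R4.
R5 ← R5 + 424/109·R4.
R5 ← R5 / (2888/719).
R1 ← R1 − 201/719·R5.
R2 ← R2 + 91/719·R5.
R3 ← R3 − 379/719·R5.
R4 ← R4 − 793/1438·R5.
Reading off the reduced rows gives x_1 = -2, x_2 = 1/2, x_3 = -5/2, x_4 = 3/5, x_5 = 3.

x_1 = -2, x_2 = 1/2, x_3 = -5/2, x_4 = 3/5, x_5 = 3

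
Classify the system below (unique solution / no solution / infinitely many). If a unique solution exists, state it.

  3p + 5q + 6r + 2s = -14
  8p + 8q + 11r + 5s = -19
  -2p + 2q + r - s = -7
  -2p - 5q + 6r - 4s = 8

no solution

Row-reduce:
R1 ← R1 / (3).
R2 ← R2 − 8·R1.
R3 ← R3 + 2·R1.
R4 ← R4 + 2·R1.
R2 ← R2 / (-16/3).
R1 ← R1 − 5/3·R2.
R3 ← R3 − 16/3·R2.
R4 ← R4 + 5/3·R2.
Swap R3 and R4.
R3 ← R3 / (185/16).
R1 ← R1 − 7/16·R3.
R2 ← R2 − 15/16·R3.
Row 4 reduces to 0 = 2, a contradiction. The system is inconsistent.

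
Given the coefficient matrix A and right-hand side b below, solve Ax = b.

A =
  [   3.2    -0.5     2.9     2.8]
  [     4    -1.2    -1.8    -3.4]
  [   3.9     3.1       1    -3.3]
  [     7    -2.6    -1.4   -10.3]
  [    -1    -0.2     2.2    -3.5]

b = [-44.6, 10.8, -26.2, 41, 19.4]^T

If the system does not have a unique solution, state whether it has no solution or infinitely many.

Row-reduce the augmented matrix:
R1 ← R1 / (16/5).
R2 ← R2 − 4·R1.
R3 ← R3 − 39/10·R1.
R4 ← R4 − 7·R1.
R5 ← R5 + 1·R1.
R2 ← R2 / (-23/40).
R1 ← R1 + 5/32·R2.
R3 ← R3 − 1187/320·R2.
R4 ← R4 + 241/160·R2.
R5 ← R5 + 57/160·R2.
R3 ← R3 / (-34529/920).
R1 ← R1 − 219/92·R3.
R2 ← R2 − 217/23·R3.
R4 ← R4 − 595/92·R3.
R5 ← R5 − 595/92·R3.
R4 ← R4 / (-2478159/345290).
R1 ← R1 + 236/473·R4.
R2 ← R2 + 30285/34529·R4.
R3 ← R3 − 47127/34529·R4.
R5 ← R5 + 2478159/345290·R4.
R5 reduces to 0 = 0, so the extra equation is consistent.
Reading off the reduced rows gives x_1 = -6, x_2 = -6, x_3 = -4, x_4 = -6.

x_1 = -6, x_2 = -6, x_3 = -4, x_4 = -6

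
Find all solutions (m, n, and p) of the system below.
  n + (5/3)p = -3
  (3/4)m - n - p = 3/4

Row-reduce:
Swap R1 and R2.
R1 ← R1 / (3/4).
R1 ← R1 + 4/3·R2.
Rank is 2 with 3 unknowns, leaving p free.

infinitely many solutions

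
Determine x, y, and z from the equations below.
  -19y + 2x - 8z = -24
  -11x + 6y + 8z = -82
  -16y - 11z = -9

x = 6, y = 4, z = -5

Row-reduce the augmented matrix:
R1 ← R1 / (2).
R2 ← R2 + 11·R1.
R2 ← R2 / (-197/2).
R1 ← R1 + 19/2·R2.
R3 ← R3 + 16·R2.
R3 ← R3 / (-1015/197).
R1 ← R1 + 104/197·R3.
R2 ← R2 − 72/197·R3.
Reading off the reduced rows gives x = 6, y = 4, z = -5.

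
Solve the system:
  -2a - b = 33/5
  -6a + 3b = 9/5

Row-reduce the augmented matrix:
R1 ← R1 / (-2).
R2 ← R2 + 6·R1.
R2 ← R2 / (6).
R1 ← R1 − 1/2·R2.
Reading off the reduced rows gives a = -9/5, b = -3.

a = -9/5, b = -3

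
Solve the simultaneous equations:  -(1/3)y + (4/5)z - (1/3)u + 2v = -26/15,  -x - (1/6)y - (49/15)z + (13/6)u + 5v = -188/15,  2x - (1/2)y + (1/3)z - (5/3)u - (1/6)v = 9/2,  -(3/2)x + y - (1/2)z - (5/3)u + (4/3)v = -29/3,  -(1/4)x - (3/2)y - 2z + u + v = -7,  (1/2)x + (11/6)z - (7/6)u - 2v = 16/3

no solution

Row-reduce:
Swap R1 and R2.
R1 ← R1 / (-1).
R3 ← R3 − 2·R1.
R4 ← R4 + 3/2·R1.
R5 ← R5 + 1/4·R1.
R6 ← R6 − 1/2·R1.
R2 ← R2 / (-1/3).
R1 ← R1 − 1/6·R2.
R3 ← R3 + 5/6·R2.
R4 ← R4 − 5/4·R2.
R5 ← R5 + 35/24·R2.
R6 ← R6 + 1/12·R2.
R3 ← R3 / (-41/5).
R1 ← R1 − 11/3·R3.
R2 ← R2 + 12/5·R3.
R4 ← R4 − 37/5·R3.
R5 ← R5 + 281/60·R3.
R4 ← R4 / (-370/123).
R1 ← R1 + 63/82·R4.
R2 ← R2 + 1/41·R4.
R3 ← R3 + 35/82·R4.
R5 ← R5 + 27/328·R4.
R5 ← R5 / (-634903/53280).
R1 ← R1 + 43867/13320·R5.
R2 ← R2 + 5521/740·R5.
R3 ← R3 + 1241/888·R5.
R4 ← R4 + 1401/740·R5.
Row 6 reduces to 0 = -1/2, a contradiction. The system is inconsistent.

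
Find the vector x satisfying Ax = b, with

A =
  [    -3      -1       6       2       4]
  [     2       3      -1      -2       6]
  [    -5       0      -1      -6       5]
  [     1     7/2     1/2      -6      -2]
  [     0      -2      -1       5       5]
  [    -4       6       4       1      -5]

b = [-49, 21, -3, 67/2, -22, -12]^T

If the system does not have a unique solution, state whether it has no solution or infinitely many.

no solution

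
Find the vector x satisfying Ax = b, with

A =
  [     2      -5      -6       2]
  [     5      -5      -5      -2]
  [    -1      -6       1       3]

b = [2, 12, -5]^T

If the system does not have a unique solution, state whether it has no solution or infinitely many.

infinitely many solutions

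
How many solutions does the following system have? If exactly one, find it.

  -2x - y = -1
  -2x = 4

x = -2, y = 5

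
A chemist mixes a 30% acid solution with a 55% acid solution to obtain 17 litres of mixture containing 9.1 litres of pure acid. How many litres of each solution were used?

litres of solution A: 1, litres of solution B: 16

Let a = litres of solution A, b = litres of solution B.
  a + b = 17
  (3/10)a + (11/20)b = 91/10
From equation 1: a = 17 − b.
Substitute into equation 2 and solve: b = 16.
Then a = 1.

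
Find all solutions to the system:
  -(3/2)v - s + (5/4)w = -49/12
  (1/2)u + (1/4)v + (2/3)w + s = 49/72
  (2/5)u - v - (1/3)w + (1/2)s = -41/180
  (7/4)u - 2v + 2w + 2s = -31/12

Row-reduce the augmented matrix:
Swap R1 and R2.
R1 ← R1 / (1/2).
R3 ← R3 − 2/5·R1.
R4 ← R4 − 7/4·R1.
R2 ← R2 / (-3/2).
R1 ← R1 − 1/2·R2.
R3 ← R3 + 6/5·R2.
R4 ← R4 + 23/8·R2.
R3 ← R3 / (-28/15).
R1 ← R1 − 7/4·R3.
R2 ← R2 + 5/6·R3.
R4 ← R4 + 131/48·R3.
R4 ← R4 / (-845/2688).
R1 ← R1 − 205/96·R4.
R2 ← R2 − 149/336·R4.
R3 ← R3 + 15/56·R4.
Reading off the reduced rows gives u = -3, v = 1/2, w = -2/3, s = 5/2.

u = -3, v = 1/2, w = -2/3, s = 5/2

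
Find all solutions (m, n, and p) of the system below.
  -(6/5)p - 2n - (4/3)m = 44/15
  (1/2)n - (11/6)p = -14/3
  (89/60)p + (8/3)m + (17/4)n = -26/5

no solution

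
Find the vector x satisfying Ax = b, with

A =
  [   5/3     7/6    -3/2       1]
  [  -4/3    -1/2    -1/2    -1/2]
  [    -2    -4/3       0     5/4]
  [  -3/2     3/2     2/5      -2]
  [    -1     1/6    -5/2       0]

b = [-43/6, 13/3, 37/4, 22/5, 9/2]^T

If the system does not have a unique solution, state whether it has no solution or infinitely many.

no solution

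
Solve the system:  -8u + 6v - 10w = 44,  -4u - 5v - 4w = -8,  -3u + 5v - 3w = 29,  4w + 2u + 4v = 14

Row-reduce the augmented matrix:
R1 ← R1 / (-8).
R2 ← R2 + 4·R1.
R3 ← R3 + 3·R1.
R4 ← R4 − 2·R1.
R2 ← R2 / (-8).
R1 ← R1 + 3/4·R2.
R3 ← R3 − 11/4·R2.
R4 ← R4 − 11/2·R2.
R3 ← R3 / (35/32).
R1 ← R1 − 37/32·R3.
R2 ← R2 + 1/8·R3.
R4 ← R4 − 35/16·R3.
R4 reduces to 0 = 0, so the extra equation is consistent.
Reading off the reduced rows gives u = -5, v = 4, w = 2.

u = -5, v = 4, w = 2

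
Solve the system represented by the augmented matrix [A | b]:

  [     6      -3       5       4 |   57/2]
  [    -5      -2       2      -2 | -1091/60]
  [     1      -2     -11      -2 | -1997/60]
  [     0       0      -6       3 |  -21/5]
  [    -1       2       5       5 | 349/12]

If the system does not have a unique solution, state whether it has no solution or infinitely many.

x_1 = 9/4, x_2 = 8/3, x_3 = 11/5, x_4 = 3

Row-reduce the augmented matrix:
R1 ← R1 / (6).
R2 ← R2 + 5·R1.
R3 ← R3 − 1·R1.
R5 ← R5 + 1·R1.
R2 ← R2 / (-9/2).
R1 ← R1 + 1/2·R2.
R3 ← R3 + 3/2·R2.
R5 ← R5 − 3/2·R2.
R3 ← R3 / (-125/9).
R1 ← R1 − 4/27·R3.
R2 ← R2 + 37/27·R3.
R4 ← R4 + 6·R3.
R5 ← R5 − 71/9·R3.
R4 ← R4 / (543/125).
R1 ← R1 − 182/375·R4.
R2 ← R2 − 4/375·R4.
R3 ← R3 − 28/125·R4.
R5 ← R5 − 543/125·R4.
R5 reduces to 0 = 0, so the extra equation is consistent.
Reading off the reduced rows gives x_1 = 9/4, x_2 = 8/3, x_3 = 11/5, x_4 = 3.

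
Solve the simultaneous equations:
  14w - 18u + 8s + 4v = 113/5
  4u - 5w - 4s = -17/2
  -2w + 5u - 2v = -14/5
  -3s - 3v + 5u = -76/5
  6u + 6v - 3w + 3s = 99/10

Row-reduce the augmented matrix:
R1 ← R1 / (-18).
R2 ← R2 − 4·R1.
R3 ← R3 − 5·R1.
R4 ← R4 − 5·R1.
R5 ← R5 − 6·R1.
R2 ← R2 / (8/9).
R1 ← R1 + 2/9·R2.
R3 ← R3 + 8/9·R2.
R4 ← R4 + 17/9·R2.
R5 ← R5 − 22/3·R2.
Swap R3 and R4.
R3 ← R3 / (-1/8).
R1 ← R1 + 5/4·R3.
R2 ← R2 + 17/8·R3.
R5 ← R5 − 69/4·R3.
Swap R4 and R5.
R4 ← R4 / (-735).
R1 ← R1 − 54·R4.
R2 ← R2 − 91·R4.
R3 ← R3 − 44·R4.
R5 reduces to 0 = 0, so the extra equation is consistent.
Reading off the reduced rows gives u = -1, v = 2/5, w = -3/2, s = 3.

u = -1, v = 2/5, w = -3/2, s = 3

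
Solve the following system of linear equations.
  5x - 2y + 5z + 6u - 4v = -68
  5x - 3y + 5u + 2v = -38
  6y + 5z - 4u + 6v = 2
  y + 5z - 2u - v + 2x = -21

infinitely many solutions

Row-reduce:
R1 ← R1 / (5).
R2 ← R2 − 5·R1.
R4 ← R4 − 2·R1.
R2 ← R2 / (-1).
R1 ← R1 + 2/5·R2.
R3 ← R3 − 6·R2.
R4 ← R4 − 9/5·R2.
R3 ← R3 / (-25).
R1 ← R1 − 3·R3.
R2 ← R2 − 5·R3.
R4 ← R4 + 6·R3.
R4 ← R4 / (-19/5).
R1 ← R1 − 2/5·R4.
R2 ← R2 + 1·R4.
R3 ← R3 − 2/5·R4.
Rank is 4 with 5 unknowns, leaving v free.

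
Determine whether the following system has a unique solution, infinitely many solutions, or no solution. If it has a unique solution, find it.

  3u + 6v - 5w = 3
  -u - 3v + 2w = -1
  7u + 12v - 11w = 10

Row-reduce:
R1 ← R1 / (3).
R2 ← R2 + 1·R1.
R3 ← R3 − 7·R1.
R2 ← R2 / (-1).
R1 ← R1 − 2·R2.
R3 ← R3 + 2·R2.
Row 3 reduces to 0 = 3, a contradiction. The system is inconsistent.

no solution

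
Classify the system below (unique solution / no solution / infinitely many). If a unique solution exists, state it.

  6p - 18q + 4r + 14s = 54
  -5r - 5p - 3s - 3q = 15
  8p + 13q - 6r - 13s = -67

infinitely many solutions

Row-reduce:
R1 ← R1 / (6).
R2 ← R2 + 5·R1.
R3 ← R3 − 8·R1.
R2 ← R2 / (-18).
R1 ← R1 + 3·R2.
R3 ← R3 − 37·R2.
R3 ← R3 / (-797/54).
R1 ← R1 − 17/18·R3.
R2 ← R2 − 5/54·R3.
Rank is 3 with 4 unknowns, leaving s free.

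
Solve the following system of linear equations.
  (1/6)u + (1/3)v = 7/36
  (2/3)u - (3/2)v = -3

Row-reduce the augmented matrix:
R1 ← R1 / (1/6).
R2 ← R2 − 2/3·R1.
R2 ← R2 / (-17/6).
R1 ← R1 − 2·R2.
Reading off the reduced rows gives u = -3/2, v = 4/3.

u = -3/2, v = 4/3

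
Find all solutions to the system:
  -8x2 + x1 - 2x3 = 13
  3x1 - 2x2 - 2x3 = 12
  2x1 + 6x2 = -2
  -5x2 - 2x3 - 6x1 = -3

no solution

Row-reduce:
R2 ← R2 − 3·R1.
R3 ← R3 − 2·R1.
R4 ← R4 + 6·R1.
R2 ← R2 / (22).
R1 ← R1 + 8·R2.
R3 ← R3 − 22·R2.
R4 ← R4 + 53·R2.
Swap R3 and R4.
R3 ← R3 / (-48/11).
R1 ← R1 + 6/11·R3.
R2 ← R2 − 2/11·R3.
Row 4 reduces to 0 = -1, a contradiction. The system is inconsistent.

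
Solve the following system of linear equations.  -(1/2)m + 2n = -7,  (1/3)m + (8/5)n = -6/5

m = 6, n = -2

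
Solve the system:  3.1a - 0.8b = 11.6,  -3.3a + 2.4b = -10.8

a = 4, b = 1

Row-reduce the augmented matrix:
R1 ← R1 / (31/10).
R2 ← R2 + 33/10·R1.
R2 ← R2 / (48/31).
R1 ← R1 + 8/31·R2.
Reading off the reduced rows gives a = 4, b = 1.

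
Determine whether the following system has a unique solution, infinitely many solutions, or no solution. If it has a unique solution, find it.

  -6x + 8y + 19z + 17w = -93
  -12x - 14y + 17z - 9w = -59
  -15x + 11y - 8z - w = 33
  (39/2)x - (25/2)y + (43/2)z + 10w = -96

infinitely many solutions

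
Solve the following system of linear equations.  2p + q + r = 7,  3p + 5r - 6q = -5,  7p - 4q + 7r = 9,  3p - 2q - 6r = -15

p = 1, q = 3, r = 2

Row-reduce the augmented matrix:
R1 ← R1 / (2).
R2 ← R2 − 3·R1.
R3 ← R3 − 7·R1.
R4 ← R4 − 3·R1.
R2 ← R2 / (-15/2).
R1 ← R1 − 1/2·R2.
R3 ← R3 + 15/2·R2.
R4 ← R4 + 7/2·R2.
Swap R3 and R4.
R3 ← R3 / (-137/15).
R1 ← R1 − 11/15·R3.
R2 ← R2 + 7/15·R3.
R4 reduces to 0 = 0, so the extra equation is consistent.
Reading off the reduced rows gives p = 1, q = 3, r = 2.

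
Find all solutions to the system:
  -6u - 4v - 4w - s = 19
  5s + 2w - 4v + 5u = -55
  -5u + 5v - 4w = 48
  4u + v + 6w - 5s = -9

Row-reduce the augmented matrix:
R1 ← R1 / (-6).
R2 ← R2 − 5·R1.
R3 ← R3 + 5·R1.
R4 ← R4 − 4·R1.
R2 ← R2 / (-22/3).
R1 ← R1 − 2/3·R2.
R3 ← R3 − 25/3·R2.
R4 ← R4 + 5/3·R2.
R3 ← R3 / (-24/11).
R1 ← R1 − 6/11·R3.
R2 ← R2 − 2/11·R3.
R4 ← R4 − 40/11·R3.
R4 ← R4 / (8/3).
R1 ← R1 − 31/16·R4.
R2 ← R2 + 5/48·R4.
R3 ← R3 + 245/96·R4.
Reading off the reduced rows gives u = -4, v = 4, w = -2, s = -3.

u = -4, v = 4, w = -2, s = -3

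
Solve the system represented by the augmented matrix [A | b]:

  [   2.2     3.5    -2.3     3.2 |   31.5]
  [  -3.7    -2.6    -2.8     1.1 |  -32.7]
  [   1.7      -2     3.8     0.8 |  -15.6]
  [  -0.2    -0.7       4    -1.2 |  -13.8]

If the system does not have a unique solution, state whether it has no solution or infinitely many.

Row-reduce the augmented matrix:
R1 ← R1 / (11/5).
R2 ← R2 + 37/10·R1.
R3 ← R3 − 17/10·R1.
R4 ← R4 + 1/5·R1.
R2 ← R2 / (723/220).
R1 ← R1 − 35/22·R2.
R3 ← R3 + 207/44·R2.
R4 ← R4 + 21/55·R2.
R3 ← R3 / (-4782/1205).
R1 ← R1 − 526/241·R3.
R2 ← R2 + 489/241·R3.
R4 ← R4 − 7269/2410·R3.
R4 ← R4 / (45/8).
R1 ← R1 − 5/2·R4.
R2 ← R2 + 23/12·R4.
R3 ← R3 + 23/12·R4.
Reading off the reduced rows gives x_1 = 6, x_2 = 6, x_3 = -3, x_4 = -3.

x_1 = 6, x_2 = 6, x_3 = -3, x_4 = -3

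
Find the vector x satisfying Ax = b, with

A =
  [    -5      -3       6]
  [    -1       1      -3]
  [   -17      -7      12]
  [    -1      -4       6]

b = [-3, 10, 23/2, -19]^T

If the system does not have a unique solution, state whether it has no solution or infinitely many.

Row-reduce:
R1 ← R1 / (-5).
R2 ← R2 + 1·R1.
R3 ← R3 + 17·R1.
R4 ← R4 + 1·R1.
R2 ← R2 / (8/5).
R1 ← R1 − 3/5·R2.
R3 ← R3 − 16/5·R2.
R4 ← R4 + 17/5·R2.
Swap R3 and R4.
R3 ← R3 / (-33/8).
R1 ← R1 − 3/8·R3.
R2 ← R2 + 21/8·R3.
Row 4 reduces to 0 = 1/2, a contradiction. The system is inconsistent.

no solution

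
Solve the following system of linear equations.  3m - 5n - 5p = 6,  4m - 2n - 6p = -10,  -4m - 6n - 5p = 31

Row-reduce the augmented matrix:
R1 ← R1 / (3).
R2 ← R2 − 4·R1.
R3 ← R3 + 4·R1.
R2 ← R2 / (14/3).
R1 ← R1 + 5/3·R2.
R3 ← R3 + 38/3·R2.
R3 ← R3 / (-69/7).
R1 ← R1 + 10/7·R3.
R2 ← R2 − 1/7·R3.
Reading off the reduced rows gives m = -3, n = -4, p = 1.

m = -3, n = -4, p = 1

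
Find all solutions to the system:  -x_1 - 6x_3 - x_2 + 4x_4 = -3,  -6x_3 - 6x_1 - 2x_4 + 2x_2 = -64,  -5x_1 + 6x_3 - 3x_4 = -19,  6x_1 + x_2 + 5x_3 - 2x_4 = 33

x_1 = 5, x_2 = -4, x_3 = 3, x_4 = 4

Row-reduce the augmented matrix:
R1 ← R1 / (-1).
R2 ← R2 + 6·R1.
R3 ← R3 + 5·R1.
R4 ← R4 − 6·R1.
R2 ← R2 / (8).
R1 ← R1 − 1·R2.
R3 ← R3 − 5·R2.
R4 ← R4 + 5·R2.
R3 ← R3 / (69/4).
R1 ← R1 − 9/4·R3.
R2 ← R2 − 15/4·R3.
R4 ← R4 + 49/4·R3.
R4 ← R4 / (22/23).
R1 ← R1 − 3/23·R4.
R2 ← R2 + 41/23·R4.
R3 ← R3 + 9/23·R4.
Reading off the reduced rows gives x_1 = 5, x_2 = -4, x_3 = 3, x_4 = 4.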